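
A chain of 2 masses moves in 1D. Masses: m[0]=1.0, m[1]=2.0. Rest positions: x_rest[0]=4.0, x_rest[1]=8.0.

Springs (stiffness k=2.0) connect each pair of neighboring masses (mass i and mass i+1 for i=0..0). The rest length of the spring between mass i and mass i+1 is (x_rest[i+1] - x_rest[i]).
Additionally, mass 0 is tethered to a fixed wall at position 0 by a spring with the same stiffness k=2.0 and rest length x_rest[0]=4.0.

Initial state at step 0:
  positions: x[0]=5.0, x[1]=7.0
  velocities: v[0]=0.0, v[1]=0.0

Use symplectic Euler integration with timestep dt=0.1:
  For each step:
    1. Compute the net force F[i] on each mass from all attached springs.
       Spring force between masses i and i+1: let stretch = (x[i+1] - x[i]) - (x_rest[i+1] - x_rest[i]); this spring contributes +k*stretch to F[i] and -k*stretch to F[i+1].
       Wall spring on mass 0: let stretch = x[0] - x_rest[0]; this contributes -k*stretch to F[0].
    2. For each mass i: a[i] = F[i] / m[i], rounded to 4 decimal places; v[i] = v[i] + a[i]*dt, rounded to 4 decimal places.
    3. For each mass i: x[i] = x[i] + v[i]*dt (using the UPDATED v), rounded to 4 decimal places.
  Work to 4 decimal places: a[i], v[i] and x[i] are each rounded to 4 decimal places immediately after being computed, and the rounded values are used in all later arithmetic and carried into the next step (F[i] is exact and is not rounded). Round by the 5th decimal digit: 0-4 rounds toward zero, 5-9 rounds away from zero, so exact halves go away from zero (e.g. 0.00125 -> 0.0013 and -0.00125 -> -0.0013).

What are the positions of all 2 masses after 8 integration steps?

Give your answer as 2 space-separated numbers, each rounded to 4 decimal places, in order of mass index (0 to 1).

Answer: 3.3717 7.5680

Derivation:
Step 0: x=[5.0000 7.0000] v=[0.0000 0.0000]
Step 1: x=[4.9400 7.0200] v=[-0.6000 0.2000]
Step 2: x=[4.8228 7.0592] v=[-1.1720 0.3920]
Step 3: x=[4.6539 7.1160] v=[-1.6893 0.5684]
Step 4: x=[4.4411 7.1882] v=[-2.1277 0.7222]
Step 5: x=[4.1945 7.2730] v=[-2.4665 0.8475]
Step 6: x=[3.9255 7.3670] v=[-2.6897 0.9397]
Step 7: x=[3.6469 7.4666] v=[-2.7865 0.9956]
Step 8: x=[3.3717 7.5680] v=[-2.7519 1.0136]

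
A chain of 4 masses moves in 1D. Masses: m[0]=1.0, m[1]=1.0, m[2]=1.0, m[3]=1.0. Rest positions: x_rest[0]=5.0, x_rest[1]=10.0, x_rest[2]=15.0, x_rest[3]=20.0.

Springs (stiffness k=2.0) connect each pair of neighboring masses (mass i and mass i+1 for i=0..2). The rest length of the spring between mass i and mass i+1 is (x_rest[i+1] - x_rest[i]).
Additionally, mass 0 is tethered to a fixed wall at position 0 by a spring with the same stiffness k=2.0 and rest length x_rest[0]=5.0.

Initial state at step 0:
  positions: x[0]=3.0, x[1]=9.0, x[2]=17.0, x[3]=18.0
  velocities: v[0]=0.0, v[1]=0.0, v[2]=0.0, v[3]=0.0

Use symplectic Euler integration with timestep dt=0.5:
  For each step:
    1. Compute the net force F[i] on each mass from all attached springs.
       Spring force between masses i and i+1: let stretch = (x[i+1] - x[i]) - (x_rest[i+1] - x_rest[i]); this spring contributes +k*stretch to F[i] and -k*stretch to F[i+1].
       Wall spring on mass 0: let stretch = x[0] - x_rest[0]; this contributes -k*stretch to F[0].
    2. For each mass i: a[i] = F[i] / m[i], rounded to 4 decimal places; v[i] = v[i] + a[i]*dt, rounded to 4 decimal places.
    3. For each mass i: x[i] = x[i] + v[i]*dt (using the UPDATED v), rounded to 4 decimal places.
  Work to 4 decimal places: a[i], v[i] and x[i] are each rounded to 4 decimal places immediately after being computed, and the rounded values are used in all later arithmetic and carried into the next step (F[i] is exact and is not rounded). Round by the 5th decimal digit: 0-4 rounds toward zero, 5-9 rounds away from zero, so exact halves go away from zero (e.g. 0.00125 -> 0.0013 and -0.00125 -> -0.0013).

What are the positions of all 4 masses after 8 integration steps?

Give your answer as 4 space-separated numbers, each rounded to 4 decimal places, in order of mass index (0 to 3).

Step 0: x=[3.0000 9.0000 17.0000 18.0000] v=[0.0000 0.0000 0.0000 0.0000]
Step 1: x=[4.5000 10.0000 13.5000 20.0000] v=[3.0000 2.0000 -7.0000 4.0000]
Step 2: x=[6.5000 10.0000 11.5000 21.2500] v=[4.0000 0.0000 -4.0000 2.5000]
Step 3: x=[7.0000 9.0000 13.6250 20.1250] v=[1.0000 -2.0000 4.2500 -2.2500]
Step 4: x=[5.0000 9.3125 16.6875 18.2500] v=[-4.0000 0.6250 6.1250 -3.7500]
Step 5: x=[2.6563 11.1563 16.8438 18.0938] v=[-4.6875 3.6875 0.3125 -0.3125]
Step 6: x=[3.2344 11.5938 14.7813 19.8126] v=[1.1562 0.8750 -4.1250 3.4375]
Step 7: x=[6.3750 9.4454 13.6407 21.5157] v=[6.2812 -4.2969 -2.2812 3.4062]
Step 8: x=[7.8633 7.8594 14.3400 21.7813] v=[2.9766 -3.1720 1.3985 0.5312]

Answer: 7.8633 7.8594 14.3400 21.7813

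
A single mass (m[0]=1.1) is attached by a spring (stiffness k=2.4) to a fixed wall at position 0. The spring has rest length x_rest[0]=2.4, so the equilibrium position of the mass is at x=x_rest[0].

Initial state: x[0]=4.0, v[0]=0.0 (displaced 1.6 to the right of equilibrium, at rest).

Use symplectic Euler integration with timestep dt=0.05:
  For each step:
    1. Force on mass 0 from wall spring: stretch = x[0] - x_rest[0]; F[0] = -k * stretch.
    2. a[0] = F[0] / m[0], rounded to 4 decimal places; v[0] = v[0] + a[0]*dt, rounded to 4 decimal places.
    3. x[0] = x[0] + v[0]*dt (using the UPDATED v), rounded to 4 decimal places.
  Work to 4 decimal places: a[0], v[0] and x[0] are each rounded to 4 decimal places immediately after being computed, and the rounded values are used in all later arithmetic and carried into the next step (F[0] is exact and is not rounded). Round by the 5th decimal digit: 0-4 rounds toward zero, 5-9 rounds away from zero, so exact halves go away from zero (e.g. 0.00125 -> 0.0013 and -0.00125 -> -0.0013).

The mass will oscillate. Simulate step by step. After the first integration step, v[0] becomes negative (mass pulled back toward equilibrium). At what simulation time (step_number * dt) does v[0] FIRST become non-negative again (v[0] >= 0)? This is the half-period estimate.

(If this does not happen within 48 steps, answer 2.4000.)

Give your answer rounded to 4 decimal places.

Answer: 2.1500

Derivation:
Step 0: x=[4.0000] v=[0.0000]
Step 1: x=[3.9913] v=[-0.1745]
Step 2: x=[3.9739] v=[-0.3481]
Step 3: x=[3.9479] v=[-0.5198]
Step 4: x=[3.9135] v=[-0.6887]
Step 5: x=[3.8708] v=[-0.8538]
Step 6: x=[3.8201] v=[-1.0143]
Step 7: x=[3.7616] v=[-1.1692]
Step 8: x=[3.6957] v=[-1.3177]
Step 9: x=[3.6227] v=[-1.4591]
Step 10: x=[3.5431] v=[-1.5925]
Step 11: x=[3.4572] v=[-1.7172]
Step 12: x=[3.3656] v=[-1.8325]
Step 13: x=[3.2687] v=[-1.9378]
Step 14: x=[3.1671] v=[-2.0326]
Step 15: x=[3.0613] v=[-2.1163]
Step 16: x=[2.9519] v=[-2.1884]
Step 17: x=[2.8395] v=[-2.2486]
Step 18: x=[2.7247] v=[-2.2965]
Step 19: x=[2.6081] v=[-2.3319]
Step 20: x=[2.4904] v=[-2.3546]
Step 21: x=[2.3722] v=[-2.3645]
Step 22: x=[2.2541] v=[-2.3615]
Step 23: x=[2.1368] v=[-2.3456]
Step 24: x=[2.0210] v=[-2.3169]
Step 25: x=[1.9072] v=[-2.2756]
Step 26: x=[1.7961] v=[-2.2218]
Step 27: x=[1.6883] v=[-2.1559]
Step 28: x=[1.5844] v=[-2.0783]
Step 29: x=[1.4849] v=[-1.9893]
Step 30: x=[1.3904] v=[-1.8895]
Step 31: x=[1.3014] v=[-1.7794]
Step 32: x=[1.2184] v=[-1.6596]
Step 33: x=[1.1419] v=[-1.5307]
Step 34: x=[1.0722] v=[-1.3935]
Step 35: x=[1.0098] v=[-1.2487]
Step 36: x=[0.9550] v=[-1.0970]
Step 37: x=[0.9080] v=[-0.9394]
Step 38: x=[0.8692] v=[-0.7766]
Step 39: x=[0.8387] v=[-0.6096]
Step 40: x=[0.8167] v=[-0.4393]
Step 41: x=[0.8034] v=[-0.2666]
Step 42: x=[0.7988] v=[-0.0924]
Step 43: x=[0.8029] v=[0.0823]
First v>=0 after going negative at step 43, time=2.1500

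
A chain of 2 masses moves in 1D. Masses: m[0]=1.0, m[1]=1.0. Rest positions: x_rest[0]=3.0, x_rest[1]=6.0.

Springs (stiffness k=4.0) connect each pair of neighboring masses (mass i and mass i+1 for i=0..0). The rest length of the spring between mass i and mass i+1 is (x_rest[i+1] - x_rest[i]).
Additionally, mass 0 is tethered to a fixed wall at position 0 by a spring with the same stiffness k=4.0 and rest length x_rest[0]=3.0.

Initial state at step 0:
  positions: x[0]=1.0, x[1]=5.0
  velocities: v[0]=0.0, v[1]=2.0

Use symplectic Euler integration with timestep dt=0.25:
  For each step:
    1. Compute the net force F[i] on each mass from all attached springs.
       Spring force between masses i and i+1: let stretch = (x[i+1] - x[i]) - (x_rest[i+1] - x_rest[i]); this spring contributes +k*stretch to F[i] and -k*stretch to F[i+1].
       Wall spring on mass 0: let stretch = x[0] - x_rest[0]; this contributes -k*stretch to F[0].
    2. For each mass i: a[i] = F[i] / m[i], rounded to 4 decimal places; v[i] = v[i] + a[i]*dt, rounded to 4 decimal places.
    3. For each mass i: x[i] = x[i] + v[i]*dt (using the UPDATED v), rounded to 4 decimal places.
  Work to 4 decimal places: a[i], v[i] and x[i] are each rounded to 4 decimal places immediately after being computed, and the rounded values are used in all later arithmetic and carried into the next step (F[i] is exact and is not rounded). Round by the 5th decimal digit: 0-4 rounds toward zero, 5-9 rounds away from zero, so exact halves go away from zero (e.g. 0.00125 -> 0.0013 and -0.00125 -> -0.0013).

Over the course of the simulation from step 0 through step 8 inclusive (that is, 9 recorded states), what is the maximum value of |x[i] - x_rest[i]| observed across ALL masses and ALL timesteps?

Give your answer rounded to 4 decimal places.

Answer: 2.7018

Derivation:
Step 0: x=[1.0000 5.0000] v=[0.0000 2.0000]
Step 1: x=[1.7500 5.2500] v=[3.0000 1.0000]
Step 2: x=[2.9375 5.3750] v=[4.7500 0.5000]
Step 3: x=[4.0000 5.6406] v=[4.2500 1.0625]
Step 4: x=[4.4727 6.2461] v=[1.8906 2.4219]
Step 5: x=[4.2705 7.1582] v=[-0.8087 3.6485]
Step 6: x=[3.7226 8.0984] v=[-2.1915 3.7608]
Step 7: x=[3.3380 8.6947] v=[-1.5383 2.3850]
Step 8: x=[3.4581 8.7018] v=[0.4804 0.0283]
Max displacement = 2.7018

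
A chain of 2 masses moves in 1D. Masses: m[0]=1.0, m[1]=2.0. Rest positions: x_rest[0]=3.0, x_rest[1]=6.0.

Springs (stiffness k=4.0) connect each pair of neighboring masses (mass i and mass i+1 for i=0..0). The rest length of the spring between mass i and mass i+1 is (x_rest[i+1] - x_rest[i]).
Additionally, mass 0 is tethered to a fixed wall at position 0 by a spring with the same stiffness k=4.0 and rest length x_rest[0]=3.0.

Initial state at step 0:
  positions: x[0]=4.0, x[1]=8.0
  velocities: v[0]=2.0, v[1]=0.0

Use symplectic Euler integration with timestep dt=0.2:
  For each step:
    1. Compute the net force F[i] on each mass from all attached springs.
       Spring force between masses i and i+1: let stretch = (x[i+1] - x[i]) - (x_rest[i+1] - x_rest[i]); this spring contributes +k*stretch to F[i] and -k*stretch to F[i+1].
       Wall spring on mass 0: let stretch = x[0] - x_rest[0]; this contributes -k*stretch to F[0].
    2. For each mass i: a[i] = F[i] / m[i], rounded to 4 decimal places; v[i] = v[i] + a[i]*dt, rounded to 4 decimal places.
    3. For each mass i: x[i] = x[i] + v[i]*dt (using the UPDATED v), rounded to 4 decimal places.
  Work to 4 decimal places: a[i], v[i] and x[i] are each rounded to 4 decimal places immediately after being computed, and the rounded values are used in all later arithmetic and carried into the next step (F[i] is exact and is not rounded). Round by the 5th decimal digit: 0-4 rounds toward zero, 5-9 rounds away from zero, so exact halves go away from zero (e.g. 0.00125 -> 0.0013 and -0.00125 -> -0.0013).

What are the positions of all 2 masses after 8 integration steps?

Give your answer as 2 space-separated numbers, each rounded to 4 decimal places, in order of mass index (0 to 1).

Step 0: x=[4.0000 8.0000] v=[2.0000 0.0000]
Step 1: x=[4.4000 7.9200] v=[2.0000 -0.4000]
Step 2: x=[4.6592 7.7984] v=[1.2960 -0.6080]
Step 3: x=[4.6752 7.6657] v=[0.0800 -0.6637]
Step 4: x=[4.4216 7.5337] v=[-1.2678 -0.6599]
Step 5: x=[3.9585 7.3928] v=[-2.3154 -0.7047]
Step 6: x=[3.4115 7.2171] v=[-2.7348 -0.8784]
Step 7: x=[2.9276 6.9770] v=[-2.4195 -1.2006]
Step 8: x=[2.6232 6.6529] v=[-1.5221 -1.6204]

Answer: 2.6232 6.6529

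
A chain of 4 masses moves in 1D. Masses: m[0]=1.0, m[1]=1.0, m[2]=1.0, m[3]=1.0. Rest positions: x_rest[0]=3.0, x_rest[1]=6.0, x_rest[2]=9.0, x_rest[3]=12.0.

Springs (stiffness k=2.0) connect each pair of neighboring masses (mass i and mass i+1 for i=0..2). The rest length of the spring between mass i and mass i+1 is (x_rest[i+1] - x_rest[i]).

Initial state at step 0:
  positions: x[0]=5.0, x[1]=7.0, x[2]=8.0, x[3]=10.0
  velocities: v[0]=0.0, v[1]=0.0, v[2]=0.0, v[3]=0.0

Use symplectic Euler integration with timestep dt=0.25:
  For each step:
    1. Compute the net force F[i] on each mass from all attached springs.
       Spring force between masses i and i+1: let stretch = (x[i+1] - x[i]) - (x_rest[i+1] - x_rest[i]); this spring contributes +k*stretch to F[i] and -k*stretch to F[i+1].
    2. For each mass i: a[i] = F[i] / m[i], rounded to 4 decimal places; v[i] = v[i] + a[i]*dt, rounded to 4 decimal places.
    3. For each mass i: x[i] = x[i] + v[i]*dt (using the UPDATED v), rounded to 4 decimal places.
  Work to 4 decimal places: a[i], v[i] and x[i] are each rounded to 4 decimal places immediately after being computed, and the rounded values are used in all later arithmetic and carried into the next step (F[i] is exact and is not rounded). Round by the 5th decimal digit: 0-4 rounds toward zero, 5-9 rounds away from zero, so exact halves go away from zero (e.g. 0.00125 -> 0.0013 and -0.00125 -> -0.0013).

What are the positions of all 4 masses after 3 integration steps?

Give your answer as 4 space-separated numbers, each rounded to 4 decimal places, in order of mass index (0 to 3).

Step 0: x=[5.0000 7.0000 8.0000 10.0000] v=[0.0000 0.0000 0.0000 0.0000]
Step 1: x=[4.8750 6.8750 8.1250 10.1250] v=[-0.5000 -0.5000 0.5000 0.5000]
Step 2: x=[4.6250 6.6563 8.3438 10.3750] v=[-1.0000 -0.8750 0.8750 1.0000]
Step 3: x=[4.2539 6.3946 8.6055 10.7461] v=[-1.4844 -1.0469 1.0469 1.4844]

Answer: 4.2539 6.3946 8.6055 10.7461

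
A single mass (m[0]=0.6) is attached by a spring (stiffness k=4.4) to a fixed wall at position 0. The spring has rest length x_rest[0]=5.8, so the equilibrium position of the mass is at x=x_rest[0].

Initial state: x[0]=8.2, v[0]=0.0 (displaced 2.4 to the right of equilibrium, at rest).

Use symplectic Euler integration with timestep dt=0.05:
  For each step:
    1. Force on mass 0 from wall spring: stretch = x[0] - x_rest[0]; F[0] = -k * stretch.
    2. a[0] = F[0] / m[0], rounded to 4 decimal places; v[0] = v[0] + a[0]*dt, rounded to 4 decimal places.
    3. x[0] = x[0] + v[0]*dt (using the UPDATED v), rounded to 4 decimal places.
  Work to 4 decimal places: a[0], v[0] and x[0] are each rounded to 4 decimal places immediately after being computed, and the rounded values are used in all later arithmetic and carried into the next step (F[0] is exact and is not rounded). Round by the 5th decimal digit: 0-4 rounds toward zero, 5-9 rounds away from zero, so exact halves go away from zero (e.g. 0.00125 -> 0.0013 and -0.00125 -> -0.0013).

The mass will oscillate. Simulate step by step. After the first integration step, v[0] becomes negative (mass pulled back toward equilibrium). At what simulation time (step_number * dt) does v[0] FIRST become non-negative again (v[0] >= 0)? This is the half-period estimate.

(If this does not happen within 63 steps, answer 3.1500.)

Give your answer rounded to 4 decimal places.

Answer: 1.2000

Derivation:
Step 0: x=[8.2000] v=[0.0000]
Step 1: x=[8.1560] v=[-0.8800]
Step 2: x=[8.0688] v=[-1.7439]
Step 3: x=[7.9400] v=[-2.5758]
Step 4: x=[7.7720] v=[-3.3605]
Step 5: x=[7.5678] v=[-4.0836]
Step 6: x=[7.3312] v=[-4.7318]
Step 7: x=[7.0665] v=[-5.2932]
Step 8: x=[6.7786] v=[-5.7576]
Step 9: x=[6.4728] v=[-6.1164]
Step 10: x=[6.1546] v=[-6.3631]
Step 11: x=[5.8299] v=[-6.4931]
Step 12: x=[5.5047] v=[-6.5041]
Step 13: x=[5.1849] v=[-6.3958]
Step 14: x=[4.8764] v=[-6.1703]
Step 15: x=[4.5848] v=[-5.8316]
Step 16: x=[4.3155] v=[-5.3860]
Step 17: x=[4.0734] v=[-4.8417]
Step 18: x=[3.8630] v=[-4.2086]
Step 19: x=[3.6881] v=[-3.4984]
Step 20: x=[3.5519] v=[-2.7240]
Step 21: x=[3.4569] v=[-1.8997]
Step 22: x=[3.4049] v=[-1.0406]
Step 23: x=[3.3968] v=[-0.1624]
Step 24: x=[3.4327] v=[0.7188]
First v>=0 after going negative at step 24, time=1.2000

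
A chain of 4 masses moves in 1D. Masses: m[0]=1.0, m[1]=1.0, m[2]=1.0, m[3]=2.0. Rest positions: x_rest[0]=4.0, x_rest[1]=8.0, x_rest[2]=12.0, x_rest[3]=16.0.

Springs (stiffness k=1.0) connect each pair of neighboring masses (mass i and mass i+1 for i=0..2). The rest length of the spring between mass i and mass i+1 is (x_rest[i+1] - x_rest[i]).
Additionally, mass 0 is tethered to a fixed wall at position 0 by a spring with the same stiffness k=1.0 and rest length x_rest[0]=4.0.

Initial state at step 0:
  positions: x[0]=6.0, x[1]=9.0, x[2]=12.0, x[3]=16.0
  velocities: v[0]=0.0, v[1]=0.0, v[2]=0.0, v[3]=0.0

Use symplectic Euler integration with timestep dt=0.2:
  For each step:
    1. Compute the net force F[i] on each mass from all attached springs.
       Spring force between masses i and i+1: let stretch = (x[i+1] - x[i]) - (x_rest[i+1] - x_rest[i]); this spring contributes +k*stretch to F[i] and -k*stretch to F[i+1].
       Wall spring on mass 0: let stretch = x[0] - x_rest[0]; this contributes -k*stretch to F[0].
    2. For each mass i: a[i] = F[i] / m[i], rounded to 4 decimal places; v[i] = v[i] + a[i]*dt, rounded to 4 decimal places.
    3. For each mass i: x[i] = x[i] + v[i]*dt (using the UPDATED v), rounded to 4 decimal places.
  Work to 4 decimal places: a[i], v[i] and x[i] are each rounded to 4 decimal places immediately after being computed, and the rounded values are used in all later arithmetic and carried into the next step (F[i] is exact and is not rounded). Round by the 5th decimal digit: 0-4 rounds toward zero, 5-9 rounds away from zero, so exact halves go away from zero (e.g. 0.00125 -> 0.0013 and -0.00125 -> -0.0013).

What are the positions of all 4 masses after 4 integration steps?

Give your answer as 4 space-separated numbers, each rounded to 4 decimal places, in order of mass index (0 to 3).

Answer: 4.9378 8.9555 12.3532 16.0114

Derivation:
Step 0: x=[6.0000 9.0000 12.0000 16.0000] v=[0.0000 0.0000 0.0000 0.0000]
Step 1: x=[5.8800 9.0000 12.0400 16.0000] v=[-0.6000 0.0000 0.2000 0.0000]
Step 2: x=[5.6496 8.9968 12.1168 16.0008] v=[-1.1520 -0.0160 0.3840 0.0040]
Step 3: x=[5.3271 8.9845 12.2242 16.0039] v=[-1.6125 -0.0614 0.5368 0.0156]
Step 4: x=[4.9378 8.9555 12.3532 16.0114] v=[-1.9464 -0.1449 0.6448 0.0376]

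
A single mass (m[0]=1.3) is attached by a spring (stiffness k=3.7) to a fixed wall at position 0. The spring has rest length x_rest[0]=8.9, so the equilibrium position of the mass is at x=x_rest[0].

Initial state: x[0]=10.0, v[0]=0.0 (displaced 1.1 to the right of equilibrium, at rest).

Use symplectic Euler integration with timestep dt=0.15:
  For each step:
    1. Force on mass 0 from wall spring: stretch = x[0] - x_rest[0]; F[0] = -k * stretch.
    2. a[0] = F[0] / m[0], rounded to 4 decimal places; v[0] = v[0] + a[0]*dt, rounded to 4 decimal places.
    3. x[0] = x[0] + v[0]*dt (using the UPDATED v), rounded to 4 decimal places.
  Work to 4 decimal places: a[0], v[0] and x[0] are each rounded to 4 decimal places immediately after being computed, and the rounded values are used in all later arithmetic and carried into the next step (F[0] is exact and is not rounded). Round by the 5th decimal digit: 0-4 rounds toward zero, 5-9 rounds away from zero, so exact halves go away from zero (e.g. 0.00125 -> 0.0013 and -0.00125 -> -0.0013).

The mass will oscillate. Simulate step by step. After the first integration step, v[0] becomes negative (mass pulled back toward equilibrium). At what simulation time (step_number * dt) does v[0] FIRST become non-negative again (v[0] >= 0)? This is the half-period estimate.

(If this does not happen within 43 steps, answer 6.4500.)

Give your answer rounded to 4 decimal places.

Answer: 1.9500

Derivation:
Step 0: x=[10.0000] v=[0.0000]
Step 1: x=[9.9296] v=[-0.4696]
Step 2: x=[9.7932] v=[-0.9092]
Step 3: x=[9.5996] v=[-1.2905]
Step 4: x=[9.3612] v=[-1.5892]
Step 5: x=[9.0933] v=[-1.7861]
Step 6: x=[8.8130] v=[-1.8686]
Step 7: x=[8.5383] v=[-1.8315]
Step 8: x=[8.2867] v=[-1.6771]
Step 9: x=[8.0744] v=[-1.4153]
Step 10: x=[7.9150] v=[-1.0628]
Step 11: x=[7.8187] v=[-0.6423]
Step 12: x=[7.7916] v=[-0.1807]
Step 13: x=[7.8355] v=[0.2925]
First v>=0 after going negative at step 13, time=1.9500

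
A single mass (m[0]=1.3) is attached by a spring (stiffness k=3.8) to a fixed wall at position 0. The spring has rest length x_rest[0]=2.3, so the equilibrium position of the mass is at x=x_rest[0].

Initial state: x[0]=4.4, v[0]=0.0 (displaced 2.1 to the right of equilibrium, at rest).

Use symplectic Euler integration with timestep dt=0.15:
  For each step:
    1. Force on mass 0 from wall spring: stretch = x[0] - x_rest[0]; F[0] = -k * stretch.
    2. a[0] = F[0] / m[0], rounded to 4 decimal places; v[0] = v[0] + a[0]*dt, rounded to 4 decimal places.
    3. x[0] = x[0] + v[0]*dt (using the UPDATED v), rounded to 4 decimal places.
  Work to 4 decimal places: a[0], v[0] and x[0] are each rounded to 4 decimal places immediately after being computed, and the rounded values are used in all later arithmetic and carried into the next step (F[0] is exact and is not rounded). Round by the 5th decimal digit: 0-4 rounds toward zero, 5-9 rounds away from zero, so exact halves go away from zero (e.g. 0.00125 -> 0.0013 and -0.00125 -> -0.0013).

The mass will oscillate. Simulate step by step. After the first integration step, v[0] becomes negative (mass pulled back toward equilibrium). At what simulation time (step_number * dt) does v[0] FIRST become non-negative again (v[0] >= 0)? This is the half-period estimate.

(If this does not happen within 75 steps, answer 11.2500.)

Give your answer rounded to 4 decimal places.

Answer: 1.9500

Derivation:
Step 0: x=[4.4000] v=[0.0000]
Step 1: x=[4.2619] v=[-0.9208]
Step 2: x=[3.9948] v=[-1.7810]
Step 3: x=[3.6162] v=[-2.5241]
Step 4: x=[3.1510] v=[-3.1012]
Step 5: x=[2.6299] v=[-3.4743]
Step 6: x=[2.0871] v=[-3.6189]
Step 7: x=[1.5583] v=[-3.5256]
Step 8: x=[1.0782] v=[-3.2004]
Step 9: x=[0.6785] v=[-2.6647]
Step 10: x=[0.3854] v=[-1.9537]
Step 11: x=[0.2183] v=[-1.1142]
Step 12: x=[0.1881] v=[-0.2015]
Step 13: x=[0.2968] v=[0.7245]
First v>=0 after going negative at step 13, time=1.9500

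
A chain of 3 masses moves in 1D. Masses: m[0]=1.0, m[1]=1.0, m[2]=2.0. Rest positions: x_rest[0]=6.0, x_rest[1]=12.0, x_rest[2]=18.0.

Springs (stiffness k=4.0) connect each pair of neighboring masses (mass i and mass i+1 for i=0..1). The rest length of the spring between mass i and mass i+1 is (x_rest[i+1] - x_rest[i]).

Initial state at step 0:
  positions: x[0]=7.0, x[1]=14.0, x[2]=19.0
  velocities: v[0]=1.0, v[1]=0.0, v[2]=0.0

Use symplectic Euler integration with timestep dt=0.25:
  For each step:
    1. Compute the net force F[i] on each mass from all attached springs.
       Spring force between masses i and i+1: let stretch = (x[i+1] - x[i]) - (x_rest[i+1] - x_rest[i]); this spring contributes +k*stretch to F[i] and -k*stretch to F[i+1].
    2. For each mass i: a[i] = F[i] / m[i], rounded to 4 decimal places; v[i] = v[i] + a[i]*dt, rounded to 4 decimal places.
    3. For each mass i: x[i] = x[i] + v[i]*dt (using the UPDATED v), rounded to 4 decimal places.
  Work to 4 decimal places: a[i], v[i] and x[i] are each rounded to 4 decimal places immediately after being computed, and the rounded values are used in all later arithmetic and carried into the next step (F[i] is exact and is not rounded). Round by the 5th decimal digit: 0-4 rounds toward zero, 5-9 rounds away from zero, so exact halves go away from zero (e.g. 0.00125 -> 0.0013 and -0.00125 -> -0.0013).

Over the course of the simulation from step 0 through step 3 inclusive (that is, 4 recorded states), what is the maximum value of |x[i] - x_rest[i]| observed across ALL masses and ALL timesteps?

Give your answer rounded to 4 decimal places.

Answer: 2.2266

Derivation:
Step 0: x=[7.0000 14.0000 19.0000] v=[1.0000 0.0000 0.0000]
Step 1: x=[7.5000 13.5000 19.1250] v=[2.0000 -2.0000 0.5000]
Step 2: x=[8.0000 12.9063 19.2969] v=[2.0000 -2.3750 0.6875]
Step 3: x=[8.2266 12.6836 19.4200] v=[0.9063 -0.8907 0.4922]
Max displacement = 2.2266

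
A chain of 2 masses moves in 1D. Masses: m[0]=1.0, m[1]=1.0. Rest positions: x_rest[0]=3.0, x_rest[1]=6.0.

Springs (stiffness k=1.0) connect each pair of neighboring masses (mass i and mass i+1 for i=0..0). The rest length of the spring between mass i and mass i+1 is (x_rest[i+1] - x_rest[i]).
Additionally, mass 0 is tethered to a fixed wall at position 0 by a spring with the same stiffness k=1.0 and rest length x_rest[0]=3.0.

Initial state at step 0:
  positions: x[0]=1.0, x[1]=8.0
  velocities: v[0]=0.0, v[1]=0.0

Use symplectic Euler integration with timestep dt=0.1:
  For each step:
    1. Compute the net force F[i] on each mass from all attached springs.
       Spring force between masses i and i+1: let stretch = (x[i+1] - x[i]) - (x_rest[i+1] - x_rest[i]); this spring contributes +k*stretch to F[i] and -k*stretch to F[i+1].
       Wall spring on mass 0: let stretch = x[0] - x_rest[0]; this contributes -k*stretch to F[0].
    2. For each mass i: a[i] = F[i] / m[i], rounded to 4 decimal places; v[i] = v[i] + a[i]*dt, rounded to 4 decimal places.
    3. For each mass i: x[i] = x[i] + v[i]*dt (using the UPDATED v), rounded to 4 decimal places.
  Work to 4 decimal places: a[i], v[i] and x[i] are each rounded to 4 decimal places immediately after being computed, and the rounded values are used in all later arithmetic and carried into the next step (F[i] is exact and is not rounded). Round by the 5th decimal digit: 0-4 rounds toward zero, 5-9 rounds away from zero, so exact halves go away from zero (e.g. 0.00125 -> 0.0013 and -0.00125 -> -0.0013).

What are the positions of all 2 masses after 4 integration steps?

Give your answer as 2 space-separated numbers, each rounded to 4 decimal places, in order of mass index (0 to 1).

Step 0: x=[1.0000 8.0000] v=[0.0000 0.0000]
Step 1: x=[1.0600 7.9600] v=[0.6000 -0.4000]
Step 2: x=[1.1784 7.8810] v=[1.1840 -0.7900]
Step 3: x=[1.3520 7.7650] v=[1.7364 -1.1603]
Step 4: x=[1.5763 7.6148] v=[2.2425 -1.5016]

Answer: 1.5763 7.6148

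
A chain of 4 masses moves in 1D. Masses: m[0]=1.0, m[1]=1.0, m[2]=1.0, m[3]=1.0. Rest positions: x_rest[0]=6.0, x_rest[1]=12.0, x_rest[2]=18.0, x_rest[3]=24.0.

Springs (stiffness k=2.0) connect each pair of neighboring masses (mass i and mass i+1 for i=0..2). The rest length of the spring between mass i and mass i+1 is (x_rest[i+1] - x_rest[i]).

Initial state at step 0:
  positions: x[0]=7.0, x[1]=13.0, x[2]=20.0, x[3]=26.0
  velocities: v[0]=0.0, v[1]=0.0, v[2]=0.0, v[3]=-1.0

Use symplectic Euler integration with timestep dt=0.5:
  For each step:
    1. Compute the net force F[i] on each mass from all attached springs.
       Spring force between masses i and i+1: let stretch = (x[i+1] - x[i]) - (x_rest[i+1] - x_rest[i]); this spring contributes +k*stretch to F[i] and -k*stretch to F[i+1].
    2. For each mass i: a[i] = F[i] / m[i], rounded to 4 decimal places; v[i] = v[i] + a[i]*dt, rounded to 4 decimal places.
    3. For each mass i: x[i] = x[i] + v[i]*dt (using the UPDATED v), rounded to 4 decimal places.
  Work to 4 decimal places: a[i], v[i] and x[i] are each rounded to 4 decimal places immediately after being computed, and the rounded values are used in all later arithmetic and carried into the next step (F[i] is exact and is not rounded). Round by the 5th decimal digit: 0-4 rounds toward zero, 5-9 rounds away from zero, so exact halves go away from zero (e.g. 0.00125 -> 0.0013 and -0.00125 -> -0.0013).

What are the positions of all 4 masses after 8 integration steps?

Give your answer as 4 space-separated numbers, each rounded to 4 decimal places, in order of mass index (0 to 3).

Answer: 6.1095 12.2657 18.9845 24.6407

Derivation:
Step 0: x=[7.0000 13.0000 20.0000 26.0000] v=[0.0000 0.0000 0.0000 -1.0000]
Step 1: x=[7.0000 13.5000 19.5000 25.5000] v=[0.0000 1.0000 -1.0000 -1.0000]
Step 2: x=[7.2500 13.7500 19.0000 25.0000] v=[0.5000 0.5000 -1.0000 -1.0000]
Step 3: x=[7.7500 13.3750 18.8750 24.5000] v=[1.0000 -0.7500 -0.2500 -1.0000]
Step 4: x=[8.0625 12.9375 18.8125 24.1875] v=[0.6250 -0.8750 -0.1250 -0.6250]
Step 5: x=[7.8125 13.0000 18.5000 24.1875] v=[-0.5000 0.1250 -0.6250 0.0000]
Step 6: x=[7.1563 13.2188 18.2813 24.3438] v=[-1.3125 0.4375 -0.4375 0.3125]
Step 7: x=[6.5313 12.9376 18.5626 24.4688] v=[-1.2500 -0.5625 0.5625 0.2500]
Step 8: x=[6.1095 12.2657 18.9845 24.6407] v=[-0.8437 -1.3438 0.8437 0.3438]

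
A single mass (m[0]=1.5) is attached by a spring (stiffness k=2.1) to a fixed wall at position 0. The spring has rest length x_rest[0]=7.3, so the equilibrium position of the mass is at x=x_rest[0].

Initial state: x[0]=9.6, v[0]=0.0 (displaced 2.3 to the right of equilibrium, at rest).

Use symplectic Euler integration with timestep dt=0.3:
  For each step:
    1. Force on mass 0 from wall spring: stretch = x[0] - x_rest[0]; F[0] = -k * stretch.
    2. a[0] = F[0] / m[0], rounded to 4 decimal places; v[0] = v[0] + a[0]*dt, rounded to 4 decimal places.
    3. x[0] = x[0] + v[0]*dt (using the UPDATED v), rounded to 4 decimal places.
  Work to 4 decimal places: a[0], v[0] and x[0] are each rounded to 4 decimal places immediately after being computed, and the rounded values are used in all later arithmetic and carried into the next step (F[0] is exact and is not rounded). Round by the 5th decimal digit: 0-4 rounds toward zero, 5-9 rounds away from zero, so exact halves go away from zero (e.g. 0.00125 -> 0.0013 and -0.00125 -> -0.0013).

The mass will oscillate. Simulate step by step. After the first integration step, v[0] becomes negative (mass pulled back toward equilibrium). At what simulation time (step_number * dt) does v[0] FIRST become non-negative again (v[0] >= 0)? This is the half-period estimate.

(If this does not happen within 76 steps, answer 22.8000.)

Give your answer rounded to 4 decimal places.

Step 0: x=[9.6000] v=[0.0000]
Step 1: x=[9.3102] v=[-0.9660]
Step 2: x=[8.7671] v=[-1.8103]
Step 3: x=[8.0392] v=[-2.4265]
Step 4: x=[7.2181] v=[-2.7370]
Step 5: x=[6.4073] v=[-2.7026]
Step 6: x=[5.7090] v=[-2.3277]
Step 7: x=[5.2112] v=[-1.6595]
Step 8: x=[4.9765] v=[-0.7822]
Step 9: x=[5.0346] v=[0.1937]
First v>=0 after going negative at step 9, time=2.7000

Answer: 2.7000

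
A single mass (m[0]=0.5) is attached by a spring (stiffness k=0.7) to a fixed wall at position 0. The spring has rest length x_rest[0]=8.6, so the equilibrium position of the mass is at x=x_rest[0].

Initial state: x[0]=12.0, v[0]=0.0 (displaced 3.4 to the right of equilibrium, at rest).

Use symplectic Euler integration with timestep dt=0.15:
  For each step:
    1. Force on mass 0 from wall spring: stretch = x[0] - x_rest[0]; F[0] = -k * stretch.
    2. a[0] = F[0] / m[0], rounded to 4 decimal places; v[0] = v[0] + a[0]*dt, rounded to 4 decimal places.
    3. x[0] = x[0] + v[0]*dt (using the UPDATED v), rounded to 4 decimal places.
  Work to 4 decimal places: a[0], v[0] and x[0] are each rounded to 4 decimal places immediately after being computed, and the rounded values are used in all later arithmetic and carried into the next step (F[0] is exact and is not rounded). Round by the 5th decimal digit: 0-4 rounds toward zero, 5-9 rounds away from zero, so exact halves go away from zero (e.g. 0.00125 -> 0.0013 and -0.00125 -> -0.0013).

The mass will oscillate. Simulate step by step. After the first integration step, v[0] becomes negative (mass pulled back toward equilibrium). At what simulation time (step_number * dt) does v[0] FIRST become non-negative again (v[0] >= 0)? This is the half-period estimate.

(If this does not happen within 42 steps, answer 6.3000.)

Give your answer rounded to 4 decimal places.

Step 0: x=[12.0000] v=[0.0000]
Step 1: x=[11.8929] v=[-0.7140]
Step 2: x=[11.6821] v=[-1.4055]
Step 3: x=[11.3742] v=[-2.0527]
Step 4: x=[10.9789] v=[-2.6353]
Step 5: x=[10.5087] v=[-3.1349]
Step 6: x=[9.9783] v=[-3.5357]
Step 7: x=[9.4045] v=[-3.8251]
Step 8: x=[8.8054] v=[-3.9940]
Step 9: x=[8.1998] v=[-4.0371]
Step 10: x=[7.6068] v=[-3.9531]
Step 11: x=[7.0451] v=[-3.7445]
Step 12: x=[6.5324] v=[-3.4180]
Step 13: x=[6.0848] v=[-2.9838]
Step 14: x=[5.7165] v=[-2.4556]
Step 15: x=[5.4390] v=[-1.8501]
Step 16: x=[5.2611] v=[-1.1863]
Step 17: x=[5.1883] v=[-0.4851]
Step 18: x=[5.2230] v=[0.2314]
First v>=0 after going negative at step 18, time=2.7000

Answer: 2.7000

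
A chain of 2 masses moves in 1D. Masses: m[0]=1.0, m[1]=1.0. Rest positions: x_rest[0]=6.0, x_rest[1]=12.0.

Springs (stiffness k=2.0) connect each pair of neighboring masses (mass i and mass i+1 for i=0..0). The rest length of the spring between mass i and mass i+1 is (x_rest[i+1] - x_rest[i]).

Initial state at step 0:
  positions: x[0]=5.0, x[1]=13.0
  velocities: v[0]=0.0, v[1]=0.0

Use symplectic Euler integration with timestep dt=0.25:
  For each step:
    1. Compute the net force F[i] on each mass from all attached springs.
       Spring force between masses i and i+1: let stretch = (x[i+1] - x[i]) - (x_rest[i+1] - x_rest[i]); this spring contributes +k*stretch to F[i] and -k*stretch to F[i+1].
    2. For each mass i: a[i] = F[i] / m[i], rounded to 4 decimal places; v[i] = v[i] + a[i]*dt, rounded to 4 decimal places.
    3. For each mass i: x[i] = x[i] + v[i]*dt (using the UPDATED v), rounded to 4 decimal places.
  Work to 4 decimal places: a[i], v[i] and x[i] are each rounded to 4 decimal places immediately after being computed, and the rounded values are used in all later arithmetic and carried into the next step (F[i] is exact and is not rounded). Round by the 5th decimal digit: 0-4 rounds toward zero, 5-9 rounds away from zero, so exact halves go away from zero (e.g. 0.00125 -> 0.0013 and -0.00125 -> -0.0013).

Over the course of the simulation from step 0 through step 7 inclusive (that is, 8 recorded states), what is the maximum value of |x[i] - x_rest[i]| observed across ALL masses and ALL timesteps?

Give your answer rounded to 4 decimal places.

Step 0: x=[5.0000 13.0000] v=[0.0000 0.0000]
Step 1: x=[5.2500 12.7500] v=[1.0000 -1.0000]
Step 2: x=[5.6875 12.3125] v=[1.7500 -1.7500]
Step 3: x=[6.2031 11.7969] v=[2.0625 -2.0625]
Step 4: x=[6.6680 11.3321] v=[1.8594 -1.8594]
Step 5: x=[6.9659 11.0342] v=[1.1915 -1.1915]
Step 6: x=[7.0223 10.9778] v=[0.2257 -0.2257]
Step 7: x=[6.8232 11.1770] v=[-0.7966 0.7966]
Max displacement = 1.0223

Answer: 1.0223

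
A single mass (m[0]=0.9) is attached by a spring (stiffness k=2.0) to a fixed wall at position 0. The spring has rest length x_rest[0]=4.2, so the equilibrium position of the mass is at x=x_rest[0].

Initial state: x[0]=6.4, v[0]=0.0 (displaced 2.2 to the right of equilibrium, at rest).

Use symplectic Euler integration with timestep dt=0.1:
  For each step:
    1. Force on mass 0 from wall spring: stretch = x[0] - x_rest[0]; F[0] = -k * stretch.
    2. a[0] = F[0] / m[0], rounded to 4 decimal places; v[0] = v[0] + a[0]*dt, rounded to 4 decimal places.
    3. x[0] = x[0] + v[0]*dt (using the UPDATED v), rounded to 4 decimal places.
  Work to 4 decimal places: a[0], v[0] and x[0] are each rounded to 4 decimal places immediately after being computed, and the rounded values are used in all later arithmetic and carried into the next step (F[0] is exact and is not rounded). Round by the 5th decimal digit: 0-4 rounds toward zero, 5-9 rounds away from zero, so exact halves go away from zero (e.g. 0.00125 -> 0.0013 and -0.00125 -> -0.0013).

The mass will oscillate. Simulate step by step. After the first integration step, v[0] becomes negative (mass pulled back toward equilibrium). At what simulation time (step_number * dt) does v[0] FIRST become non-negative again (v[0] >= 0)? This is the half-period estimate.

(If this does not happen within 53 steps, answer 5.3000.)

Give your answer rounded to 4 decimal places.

Answer: 2.2000

Derivation:
Step 0: x=[6.4000] v=[0.0000]
Step 1: x=[6.3511] v=[-0.4889]
Step 2: x=[6.2544] v=[-0.9669]
Step 3: x=[6.1121] v=[-1.4234]
Step 4: x=[5.9273] v=[-1.8483]
Step 5: x=[5.7041] v=[-2.2321]
Step 6: x=[5.4475] v=[-2.5663]
Step 7: x=[5.1632] v=[-2.8435]
Step 8: x=[4.8575] v=[-3.0575]
Step 9: x=[4.5371] v=[-3.2036]
Step 10: x=[4.2093] v=[-3.2785]
Step 11: x=[3.8812] v=[-3.2806]
Step 12: x=[3.5602] v=[-3.2098]
Step 13: x=[3.2534] v=[-3.0676]
Step 14: x=[2.9677] v=[-2.8572]
Step 15: x=[2.7094] v=[-2.5834]
Step 16: x=[2.4842] v=[-2.2522]
Step 17: x=[2.2971] v=[-1.8709]
Step 18: x=[2.1523] v=[-1.4480]
Step 19: x=[2.0530] v=[-0.9930]
Step 20: x=[2.0014] v=[-0.5159]
Step 21: x=[1.9987] v=[-0.0273]
Step 22: x=[2.0449] v=[0.4619]
First v>=0 after going negative at step 22, time=2.2000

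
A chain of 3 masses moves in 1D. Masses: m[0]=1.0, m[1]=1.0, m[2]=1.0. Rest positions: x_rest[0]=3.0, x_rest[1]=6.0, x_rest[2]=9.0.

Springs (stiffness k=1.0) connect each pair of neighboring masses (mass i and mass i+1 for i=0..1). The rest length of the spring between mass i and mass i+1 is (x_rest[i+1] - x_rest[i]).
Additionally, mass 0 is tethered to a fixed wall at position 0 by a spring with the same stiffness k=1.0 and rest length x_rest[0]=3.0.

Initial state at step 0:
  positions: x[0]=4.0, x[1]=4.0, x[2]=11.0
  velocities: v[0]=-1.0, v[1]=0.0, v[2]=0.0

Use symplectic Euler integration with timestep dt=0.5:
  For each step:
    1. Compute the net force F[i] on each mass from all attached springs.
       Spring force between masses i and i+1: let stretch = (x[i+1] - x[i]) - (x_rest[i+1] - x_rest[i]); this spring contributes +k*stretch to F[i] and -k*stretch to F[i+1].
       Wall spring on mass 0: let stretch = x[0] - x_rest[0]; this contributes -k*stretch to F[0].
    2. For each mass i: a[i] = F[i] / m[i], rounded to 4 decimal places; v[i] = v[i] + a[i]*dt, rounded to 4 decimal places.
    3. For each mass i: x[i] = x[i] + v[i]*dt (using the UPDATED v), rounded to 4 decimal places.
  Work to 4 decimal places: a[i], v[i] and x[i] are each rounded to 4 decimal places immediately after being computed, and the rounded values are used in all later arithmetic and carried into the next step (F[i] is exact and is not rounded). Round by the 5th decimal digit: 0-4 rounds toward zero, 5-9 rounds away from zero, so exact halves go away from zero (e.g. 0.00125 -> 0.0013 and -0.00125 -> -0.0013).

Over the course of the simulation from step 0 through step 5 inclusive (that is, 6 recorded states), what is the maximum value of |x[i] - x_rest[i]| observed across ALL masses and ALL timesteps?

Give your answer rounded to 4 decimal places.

Answer: 2.3438

Derivation:
Step 0: x=[4.0000 4.0000 11.0000] v=[-1.0000 0.0000 0.0000]
Step 1: x=[2.5000 5.7500 10.0000] v=[-3.0000 3.5000 -2.0000]
Step 2: x=[1.1875 7.7500 8.6875] v=[-2.6250 4.0000 -2.6250]
Step 3: x=[1.2188 8.3438 7.8906] v=[0.0625 1.1875 -1.5938]
Step 4: x=[2.7266 7.0430 7.9570] v=[3.0156 -2.6016 0.1328]
Step 5: x=[4.6319 4.8916 8.5449] v=[3.8105 -4.3028 1.1758]
Max displacement = 2.3438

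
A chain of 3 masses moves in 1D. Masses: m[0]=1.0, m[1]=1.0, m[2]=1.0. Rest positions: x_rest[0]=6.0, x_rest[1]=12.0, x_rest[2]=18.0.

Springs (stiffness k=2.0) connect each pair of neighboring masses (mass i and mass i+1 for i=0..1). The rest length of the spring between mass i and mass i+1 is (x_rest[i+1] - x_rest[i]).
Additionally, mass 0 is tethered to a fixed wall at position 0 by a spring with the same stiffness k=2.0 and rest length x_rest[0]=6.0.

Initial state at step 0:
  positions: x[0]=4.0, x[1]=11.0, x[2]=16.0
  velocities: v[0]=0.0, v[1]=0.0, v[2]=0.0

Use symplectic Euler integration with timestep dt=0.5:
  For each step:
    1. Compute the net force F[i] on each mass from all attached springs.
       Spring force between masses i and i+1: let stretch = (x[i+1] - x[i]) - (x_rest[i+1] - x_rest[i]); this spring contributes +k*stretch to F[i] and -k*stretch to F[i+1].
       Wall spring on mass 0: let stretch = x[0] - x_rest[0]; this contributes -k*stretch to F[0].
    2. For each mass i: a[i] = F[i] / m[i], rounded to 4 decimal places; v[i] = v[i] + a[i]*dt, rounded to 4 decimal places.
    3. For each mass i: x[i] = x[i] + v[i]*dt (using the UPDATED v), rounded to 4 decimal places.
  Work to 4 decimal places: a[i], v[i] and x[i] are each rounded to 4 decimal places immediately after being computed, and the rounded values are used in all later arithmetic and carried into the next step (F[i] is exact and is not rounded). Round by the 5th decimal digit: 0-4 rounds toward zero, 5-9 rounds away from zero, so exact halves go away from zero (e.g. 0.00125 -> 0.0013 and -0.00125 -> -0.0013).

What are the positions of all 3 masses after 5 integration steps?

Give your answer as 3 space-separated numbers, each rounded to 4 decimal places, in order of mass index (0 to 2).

Answer: 5.7813 12.4688 18.3438

Derivation:
Step 0: x=[4.0000 11.0000 16.0000] v=[0.0000 0.0000 0.0000]
Step 1: x=[5.5000 10.0000 16.5000] v=[3.0000 -2.0000 1.0000]
Step 2: x=[6.5000 10.0000 16.7500] v=[2.0000 0.0000 0.5000]
Step 3: x=[6.0000 11.6250 16.6250] v=[-1.0000 3.2500 -0.2500]
Step 4: x=[5.3125 12.9375 17.0000] v=[-1.3750 2.6250 0.7500]
Step 5: x=[5.7813 12.4688 18.3438] v=[0.9375 -0.9375 2.6875]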